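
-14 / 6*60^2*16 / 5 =-26880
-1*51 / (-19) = 51 / 19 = 2.68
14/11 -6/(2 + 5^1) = 32/77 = 0.42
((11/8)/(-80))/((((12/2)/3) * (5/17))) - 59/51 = -387137/326400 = -1.19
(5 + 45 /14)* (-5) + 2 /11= -6297 /154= -40.89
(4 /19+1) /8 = 23 /152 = 0.15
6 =6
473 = 473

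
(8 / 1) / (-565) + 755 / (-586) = -1.30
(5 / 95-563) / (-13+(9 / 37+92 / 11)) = 128.14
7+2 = 9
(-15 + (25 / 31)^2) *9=-124110 / 961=-129.15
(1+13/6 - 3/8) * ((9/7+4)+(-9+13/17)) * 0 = 0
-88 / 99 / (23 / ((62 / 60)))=-124 / 3105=-0.04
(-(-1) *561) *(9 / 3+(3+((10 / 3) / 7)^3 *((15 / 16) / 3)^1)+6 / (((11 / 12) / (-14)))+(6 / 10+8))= -1333536763 / 30870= -43198.47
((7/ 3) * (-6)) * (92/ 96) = -161/ 12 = -13.42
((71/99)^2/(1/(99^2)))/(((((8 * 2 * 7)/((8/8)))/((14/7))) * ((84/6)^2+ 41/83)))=0.46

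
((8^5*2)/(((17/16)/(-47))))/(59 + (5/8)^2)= -3154116608/64617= -48812.49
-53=-53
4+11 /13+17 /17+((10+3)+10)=375 /13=28.85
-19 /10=-1.90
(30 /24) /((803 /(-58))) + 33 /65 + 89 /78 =244027 /156585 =1.56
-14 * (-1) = 14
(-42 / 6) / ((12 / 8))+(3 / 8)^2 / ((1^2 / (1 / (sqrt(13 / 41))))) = -14 / 3+9 * sqrt(533) / 832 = -4.42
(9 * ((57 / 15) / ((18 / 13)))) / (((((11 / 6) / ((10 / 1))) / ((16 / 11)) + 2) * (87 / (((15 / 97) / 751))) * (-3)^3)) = -3040 / 2985051519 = -0.00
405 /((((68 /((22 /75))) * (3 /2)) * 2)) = 99 /170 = 0.58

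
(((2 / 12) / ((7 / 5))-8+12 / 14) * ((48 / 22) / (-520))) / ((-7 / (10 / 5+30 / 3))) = -354 / 7007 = -0.05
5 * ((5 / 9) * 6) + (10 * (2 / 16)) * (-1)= 185 / 12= 15.42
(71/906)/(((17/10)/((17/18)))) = 355/8154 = 0.04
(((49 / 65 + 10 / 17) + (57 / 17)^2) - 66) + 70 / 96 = -47506397 / 901680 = -52.69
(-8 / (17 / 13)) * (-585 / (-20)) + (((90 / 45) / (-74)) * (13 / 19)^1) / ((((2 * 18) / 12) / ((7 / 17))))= -6415669 / 35853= -178.94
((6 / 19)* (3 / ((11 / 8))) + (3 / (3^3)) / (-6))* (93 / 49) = 33511 / 26334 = 1.27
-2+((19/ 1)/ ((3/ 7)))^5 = 41615795407/ 243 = 171258417.31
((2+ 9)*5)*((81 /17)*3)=13365 /17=786.18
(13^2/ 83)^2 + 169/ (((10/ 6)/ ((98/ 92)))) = 177712457/ 1584470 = 112.16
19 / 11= 1.73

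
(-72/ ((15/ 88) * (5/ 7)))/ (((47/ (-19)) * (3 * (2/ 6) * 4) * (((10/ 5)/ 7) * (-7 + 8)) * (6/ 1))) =40964/ 1175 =34.86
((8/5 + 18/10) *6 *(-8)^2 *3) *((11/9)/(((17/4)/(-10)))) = -11264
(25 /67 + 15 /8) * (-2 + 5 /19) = -39765 /10184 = -3.90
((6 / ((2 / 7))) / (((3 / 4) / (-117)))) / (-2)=1638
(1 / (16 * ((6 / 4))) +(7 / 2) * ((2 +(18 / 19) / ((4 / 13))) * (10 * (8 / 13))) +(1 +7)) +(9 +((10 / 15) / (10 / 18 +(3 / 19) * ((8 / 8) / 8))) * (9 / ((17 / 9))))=10465513853 / 79310712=131.96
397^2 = 157609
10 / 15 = 2 / 3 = 0.67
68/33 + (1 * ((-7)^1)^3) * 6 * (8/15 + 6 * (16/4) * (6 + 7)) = -106126604/165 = -643191.54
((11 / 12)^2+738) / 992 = 106393 / 142848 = 0.74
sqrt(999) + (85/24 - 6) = -59/24 + 3 * sqrt(111) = 29.15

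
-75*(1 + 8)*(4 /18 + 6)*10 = -42000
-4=-4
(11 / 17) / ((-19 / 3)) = -33 / 323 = -0.10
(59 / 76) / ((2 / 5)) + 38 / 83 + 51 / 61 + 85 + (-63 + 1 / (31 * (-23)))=13845696841 / 548707688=25.23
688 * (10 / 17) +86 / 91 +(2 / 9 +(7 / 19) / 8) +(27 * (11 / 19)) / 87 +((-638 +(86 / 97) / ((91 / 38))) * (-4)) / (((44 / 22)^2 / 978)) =3714807485826793 / 5953140648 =624008.02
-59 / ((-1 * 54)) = 59 / 54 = 1.09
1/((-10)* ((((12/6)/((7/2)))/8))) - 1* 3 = -22/5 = -4.40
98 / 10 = 49 / 5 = 9.80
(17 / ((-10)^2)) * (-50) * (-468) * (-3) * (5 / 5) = -11934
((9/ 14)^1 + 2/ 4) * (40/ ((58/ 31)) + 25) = 53.00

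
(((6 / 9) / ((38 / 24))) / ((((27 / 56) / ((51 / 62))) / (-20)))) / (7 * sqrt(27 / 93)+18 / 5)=761600 / 18639 - 13328000 * sqrt(31) / 1733427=-1.95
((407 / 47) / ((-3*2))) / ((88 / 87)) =-1073 / 752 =-1.43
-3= -3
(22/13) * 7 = 154/13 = 11.85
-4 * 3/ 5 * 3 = -7.20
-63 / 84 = -3 / 4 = -0.75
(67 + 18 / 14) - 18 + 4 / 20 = 1767 / 35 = 50.49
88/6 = 44/3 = 14.67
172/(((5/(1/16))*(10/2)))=0.43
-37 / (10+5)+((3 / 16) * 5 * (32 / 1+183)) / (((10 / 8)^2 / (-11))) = -21322 / 15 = -1421.47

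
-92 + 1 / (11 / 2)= -1010 / 11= -91.82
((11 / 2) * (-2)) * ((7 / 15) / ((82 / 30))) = -77 / 41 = -1.88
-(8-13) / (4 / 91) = 113.75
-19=-19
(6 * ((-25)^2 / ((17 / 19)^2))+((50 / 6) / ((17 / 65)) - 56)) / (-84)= -577189 / 10404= -55.48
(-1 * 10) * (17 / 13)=-170 / 13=-13.08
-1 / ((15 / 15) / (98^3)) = -941192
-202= -202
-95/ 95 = -1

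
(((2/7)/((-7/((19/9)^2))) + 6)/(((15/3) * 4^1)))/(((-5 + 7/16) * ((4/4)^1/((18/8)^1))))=-0.14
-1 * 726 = -726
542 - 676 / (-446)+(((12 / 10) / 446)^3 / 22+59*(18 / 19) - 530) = 40218477937513 / 579429875750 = 69.41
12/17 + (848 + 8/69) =995668/1173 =848.82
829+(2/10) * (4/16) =16581/20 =829.05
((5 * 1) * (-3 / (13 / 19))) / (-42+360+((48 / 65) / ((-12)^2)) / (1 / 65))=-171 / 2483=-0.07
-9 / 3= -3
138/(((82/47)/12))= 38916/41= 949.17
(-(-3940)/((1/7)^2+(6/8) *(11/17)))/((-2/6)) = -7876848/337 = -23373.44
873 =873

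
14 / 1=14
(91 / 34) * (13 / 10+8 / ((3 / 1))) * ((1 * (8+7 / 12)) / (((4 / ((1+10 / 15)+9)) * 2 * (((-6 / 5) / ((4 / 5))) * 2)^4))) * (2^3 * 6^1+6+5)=3871049 / 43740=88.50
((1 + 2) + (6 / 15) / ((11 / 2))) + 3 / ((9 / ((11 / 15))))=1642 / 495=3.32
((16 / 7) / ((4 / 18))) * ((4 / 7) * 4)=1152 / 49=23.51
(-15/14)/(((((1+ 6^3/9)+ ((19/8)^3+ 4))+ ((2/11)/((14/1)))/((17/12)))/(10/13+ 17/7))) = -0.08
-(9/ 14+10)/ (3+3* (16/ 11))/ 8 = -1639/ 9072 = -0.18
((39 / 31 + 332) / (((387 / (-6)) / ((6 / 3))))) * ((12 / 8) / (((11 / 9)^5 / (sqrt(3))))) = -1220070438 * sqrt(3) / 214680983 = -9.84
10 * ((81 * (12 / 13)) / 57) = 13.12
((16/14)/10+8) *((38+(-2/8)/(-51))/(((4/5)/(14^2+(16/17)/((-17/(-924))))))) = 1404231113/14739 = 95273.16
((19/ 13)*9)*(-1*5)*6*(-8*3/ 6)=20520/ 13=1578.46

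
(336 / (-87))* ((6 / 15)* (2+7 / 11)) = -224 / 55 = -4.07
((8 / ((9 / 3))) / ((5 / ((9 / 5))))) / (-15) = -8 / 125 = -0.06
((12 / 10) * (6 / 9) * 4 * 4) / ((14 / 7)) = 32 / 5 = 6.40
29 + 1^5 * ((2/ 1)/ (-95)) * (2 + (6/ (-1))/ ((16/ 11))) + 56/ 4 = 16357/ 380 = 43.04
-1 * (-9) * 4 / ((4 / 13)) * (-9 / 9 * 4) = -468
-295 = -295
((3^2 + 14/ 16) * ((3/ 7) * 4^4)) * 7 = 7584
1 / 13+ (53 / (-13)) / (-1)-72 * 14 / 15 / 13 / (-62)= 8538 / 2015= 4.24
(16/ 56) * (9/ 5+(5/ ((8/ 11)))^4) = 6541427/ 10240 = 638.81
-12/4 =-3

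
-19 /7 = -2.71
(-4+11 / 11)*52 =-156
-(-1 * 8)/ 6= 1.33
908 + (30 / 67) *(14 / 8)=121777 / 134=908.78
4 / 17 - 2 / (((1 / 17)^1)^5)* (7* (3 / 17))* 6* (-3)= 1073411896 / 17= 63141876.24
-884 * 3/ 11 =-2652/ 11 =-241.09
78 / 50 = 39 / 25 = 1.56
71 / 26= 2.73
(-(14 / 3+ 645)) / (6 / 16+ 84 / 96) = -7796 / 15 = -519.73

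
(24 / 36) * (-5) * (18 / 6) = -10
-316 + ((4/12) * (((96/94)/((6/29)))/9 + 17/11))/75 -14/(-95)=-6282621193/19891575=-315.84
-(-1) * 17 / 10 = 17 / 10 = 1.70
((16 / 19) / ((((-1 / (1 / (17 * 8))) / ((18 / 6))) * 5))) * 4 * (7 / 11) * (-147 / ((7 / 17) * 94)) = 1764 / 49115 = 0.04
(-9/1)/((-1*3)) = 3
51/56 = 0.91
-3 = -3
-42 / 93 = -14 / 31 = -0.45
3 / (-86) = -3 / 86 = -0.03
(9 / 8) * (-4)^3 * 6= -432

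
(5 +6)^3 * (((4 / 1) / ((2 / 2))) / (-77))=-484 / 7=-69.14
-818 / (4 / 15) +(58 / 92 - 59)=-71895 / 23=-3125.87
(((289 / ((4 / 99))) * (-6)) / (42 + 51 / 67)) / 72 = -212993 / 15280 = -13.94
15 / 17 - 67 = -1124 / 17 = -66.12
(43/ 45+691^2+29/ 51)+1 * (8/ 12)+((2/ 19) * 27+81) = 6941436824/ 14535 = 477567.03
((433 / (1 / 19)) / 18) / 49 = 8227 / 882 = 9.33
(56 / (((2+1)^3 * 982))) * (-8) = -224 / 13257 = -0.02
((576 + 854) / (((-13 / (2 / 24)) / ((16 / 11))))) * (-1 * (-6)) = -80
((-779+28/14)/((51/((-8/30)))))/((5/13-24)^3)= -0.00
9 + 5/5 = 10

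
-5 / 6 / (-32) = 5 / 192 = 0.03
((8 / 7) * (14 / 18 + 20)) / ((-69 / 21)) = -1496 / 207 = -7.23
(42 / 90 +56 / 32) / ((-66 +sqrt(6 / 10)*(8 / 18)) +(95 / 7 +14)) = -2253951 / 39071804 -6517*sqrt(15) / 48839755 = -0.06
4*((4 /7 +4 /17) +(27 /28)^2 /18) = 22881 /6664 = 3.43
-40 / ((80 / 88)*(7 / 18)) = -792 / 7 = -113.14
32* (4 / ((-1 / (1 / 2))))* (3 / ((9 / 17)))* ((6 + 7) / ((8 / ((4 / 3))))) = -7072 / 9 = -785.78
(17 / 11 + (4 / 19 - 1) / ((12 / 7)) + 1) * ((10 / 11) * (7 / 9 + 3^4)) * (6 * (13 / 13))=2138080 / 2299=930.00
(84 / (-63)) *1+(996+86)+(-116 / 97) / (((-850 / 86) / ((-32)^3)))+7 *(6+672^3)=262716407750248 / 123675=2124248293.92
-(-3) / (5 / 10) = 6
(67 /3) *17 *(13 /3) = 14807 /9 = 1645.22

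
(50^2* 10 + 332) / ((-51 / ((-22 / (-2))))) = -92884 / 17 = -5463.76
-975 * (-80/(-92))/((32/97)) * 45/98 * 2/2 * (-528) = 702219375/1127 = 623087.29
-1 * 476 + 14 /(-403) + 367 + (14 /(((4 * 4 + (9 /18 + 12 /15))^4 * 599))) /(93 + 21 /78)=-109.03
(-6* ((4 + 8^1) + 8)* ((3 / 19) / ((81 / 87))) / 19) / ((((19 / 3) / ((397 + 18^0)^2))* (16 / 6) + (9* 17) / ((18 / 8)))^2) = -2455862588766 / 10602144475266125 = -0.00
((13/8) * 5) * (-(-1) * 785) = 51025/8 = 6378.12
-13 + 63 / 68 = -821 / 68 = -12.07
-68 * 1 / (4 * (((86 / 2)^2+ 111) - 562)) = -17 / 1398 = -0.01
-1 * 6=-6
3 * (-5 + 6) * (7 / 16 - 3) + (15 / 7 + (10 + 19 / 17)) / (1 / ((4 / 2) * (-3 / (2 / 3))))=-241869 / 1904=-127.03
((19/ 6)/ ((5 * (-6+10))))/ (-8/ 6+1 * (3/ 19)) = -361/ 2680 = -0.13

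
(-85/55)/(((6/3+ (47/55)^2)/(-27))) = 42075/2753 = 15.28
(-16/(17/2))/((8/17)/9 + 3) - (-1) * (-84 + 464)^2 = 67434512/467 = 144399.38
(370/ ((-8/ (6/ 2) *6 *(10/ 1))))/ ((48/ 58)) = -1073/ 384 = -2.79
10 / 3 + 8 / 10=62 / 15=4.13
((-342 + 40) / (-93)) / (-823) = -302 / 76539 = -0.00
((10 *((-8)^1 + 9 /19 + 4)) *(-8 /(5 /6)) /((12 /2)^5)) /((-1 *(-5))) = 67 /7695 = 0.01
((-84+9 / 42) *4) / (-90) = 391 / 105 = 3.72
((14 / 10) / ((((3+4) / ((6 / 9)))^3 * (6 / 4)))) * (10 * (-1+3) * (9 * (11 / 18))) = 352 / 3969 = 0.09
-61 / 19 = -3.21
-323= -323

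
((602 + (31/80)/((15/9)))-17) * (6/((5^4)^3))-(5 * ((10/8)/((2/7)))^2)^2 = -228977203009573777/25000000000000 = -9159.09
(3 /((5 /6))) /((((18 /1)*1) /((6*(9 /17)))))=54 /85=0.64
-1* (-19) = 19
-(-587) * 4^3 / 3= 37568 / 3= 12522.67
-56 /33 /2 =-28 /33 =-0.85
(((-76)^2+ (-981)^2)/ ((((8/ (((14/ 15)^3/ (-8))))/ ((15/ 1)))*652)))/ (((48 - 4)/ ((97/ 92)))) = -32210886127/ 4750732800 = -6.78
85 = 85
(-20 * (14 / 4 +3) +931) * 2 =1602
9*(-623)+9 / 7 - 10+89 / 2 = -77997 / 14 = -5571.21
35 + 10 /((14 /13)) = 310 /7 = 44.29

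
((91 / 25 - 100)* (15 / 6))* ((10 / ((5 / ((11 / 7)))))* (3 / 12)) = -189.28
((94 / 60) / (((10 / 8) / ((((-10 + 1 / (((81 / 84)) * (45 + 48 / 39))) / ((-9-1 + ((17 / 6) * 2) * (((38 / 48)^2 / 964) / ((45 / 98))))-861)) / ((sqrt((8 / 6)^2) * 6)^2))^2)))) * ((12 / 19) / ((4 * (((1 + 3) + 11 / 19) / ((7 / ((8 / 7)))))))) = 94671154655168848596 / 11163023298969235708700414621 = 0.00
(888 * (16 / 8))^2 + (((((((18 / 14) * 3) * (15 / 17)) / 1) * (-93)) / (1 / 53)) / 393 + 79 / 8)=393359505523 / 124712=3154143.19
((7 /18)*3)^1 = 7 /6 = 1.17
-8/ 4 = -2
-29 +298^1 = 269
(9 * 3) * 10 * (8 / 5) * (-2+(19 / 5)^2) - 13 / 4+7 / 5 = 537223 / 100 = 5372.23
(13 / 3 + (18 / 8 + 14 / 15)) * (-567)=-85239 / 20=-4261.95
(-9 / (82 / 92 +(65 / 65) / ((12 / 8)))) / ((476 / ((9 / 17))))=-5589 / 869890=-0.01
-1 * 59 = -59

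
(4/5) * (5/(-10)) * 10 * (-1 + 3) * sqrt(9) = -24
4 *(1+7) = 32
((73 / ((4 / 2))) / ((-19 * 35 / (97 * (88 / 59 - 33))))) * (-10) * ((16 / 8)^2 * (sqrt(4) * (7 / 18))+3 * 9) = -3567329909 / 70623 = -50512.30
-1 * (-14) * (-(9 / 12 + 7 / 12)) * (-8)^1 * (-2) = -896 / 3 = -298.67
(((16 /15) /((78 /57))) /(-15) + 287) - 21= 777898 /2925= 265.95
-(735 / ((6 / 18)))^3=-10720765125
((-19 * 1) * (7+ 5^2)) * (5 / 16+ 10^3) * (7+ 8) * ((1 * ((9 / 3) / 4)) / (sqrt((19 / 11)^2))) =-7922475 / 2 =-3961237.50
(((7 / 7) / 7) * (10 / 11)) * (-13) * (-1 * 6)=780 / 77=10.13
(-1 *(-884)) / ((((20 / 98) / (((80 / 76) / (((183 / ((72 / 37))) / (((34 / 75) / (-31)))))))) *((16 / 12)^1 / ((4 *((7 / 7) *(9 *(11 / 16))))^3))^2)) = -1559879146293104637 / 17015974400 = -91671455.87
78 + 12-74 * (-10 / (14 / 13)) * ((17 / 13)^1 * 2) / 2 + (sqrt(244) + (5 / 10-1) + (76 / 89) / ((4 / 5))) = 2 * sqrt(61) + 1232467 / 1246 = 1004.76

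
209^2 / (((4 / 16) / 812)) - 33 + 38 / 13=1844386153 / 13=141875857.92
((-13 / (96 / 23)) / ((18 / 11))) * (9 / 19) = -3289 / 3648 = -0.90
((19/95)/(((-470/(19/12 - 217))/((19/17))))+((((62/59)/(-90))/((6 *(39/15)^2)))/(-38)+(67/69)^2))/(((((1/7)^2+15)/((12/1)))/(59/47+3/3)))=1.88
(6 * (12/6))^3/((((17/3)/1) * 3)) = 101.65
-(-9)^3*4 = 2916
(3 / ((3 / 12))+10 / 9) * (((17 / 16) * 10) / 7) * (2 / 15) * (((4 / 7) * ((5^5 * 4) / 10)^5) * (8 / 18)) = 24487304687500000000 / 11907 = 2056546962920970.86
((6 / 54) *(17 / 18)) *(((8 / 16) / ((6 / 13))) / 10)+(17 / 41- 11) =-8427899 / 797040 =-10.57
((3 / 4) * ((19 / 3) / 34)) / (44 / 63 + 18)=63 / 8432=0.01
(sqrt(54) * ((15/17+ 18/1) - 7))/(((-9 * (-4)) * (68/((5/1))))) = 505 * sqrt(6)/6936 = 0.18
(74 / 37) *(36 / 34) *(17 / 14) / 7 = 18 / 49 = 0.37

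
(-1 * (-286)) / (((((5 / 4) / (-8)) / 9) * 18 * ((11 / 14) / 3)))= -17472 / 5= -3494.40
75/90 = 0.83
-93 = -93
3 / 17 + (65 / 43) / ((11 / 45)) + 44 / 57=3269012 / 458337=7.13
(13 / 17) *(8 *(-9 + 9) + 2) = 1.53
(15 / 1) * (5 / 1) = 75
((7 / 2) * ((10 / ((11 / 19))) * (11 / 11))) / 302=665 / 3322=0.20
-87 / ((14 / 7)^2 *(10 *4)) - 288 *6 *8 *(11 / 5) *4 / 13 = -19465323 / 2080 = -9358.33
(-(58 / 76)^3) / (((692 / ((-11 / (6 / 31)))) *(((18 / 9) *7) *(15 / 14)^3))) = 407515801 / 192230334000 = 0.00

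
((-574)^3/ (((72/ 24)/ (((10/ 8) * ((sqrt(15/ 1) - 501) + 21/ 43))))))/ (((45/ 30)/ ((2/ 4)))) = 1695926641220/ 129 - 236399030 * sqrt(15)/ 9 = 13044988203.85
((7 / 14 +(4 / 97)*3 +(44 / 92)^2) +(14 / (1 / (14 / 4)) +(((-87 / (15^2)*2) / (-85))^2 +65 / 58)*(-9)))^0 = 1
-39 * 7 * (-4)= 1092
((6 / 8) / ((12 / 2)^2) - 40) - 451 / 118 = -124045 / 2832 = -43.80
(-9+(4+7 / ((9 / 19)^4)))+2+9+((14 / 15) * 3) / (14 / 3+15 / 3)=138259447 / 951345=145.33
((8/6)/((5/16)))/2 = 32/15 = 2.13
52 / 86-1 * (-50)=2176 / 43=50.60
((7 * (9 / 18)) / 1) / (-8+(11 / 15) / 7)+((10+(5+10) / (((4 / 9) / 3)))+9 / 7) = 2601889 / 23212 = 112.09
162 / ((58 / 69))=192.72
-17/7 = -2.43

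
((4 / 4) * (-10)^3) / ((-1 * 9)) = 1000 / 9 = 111.11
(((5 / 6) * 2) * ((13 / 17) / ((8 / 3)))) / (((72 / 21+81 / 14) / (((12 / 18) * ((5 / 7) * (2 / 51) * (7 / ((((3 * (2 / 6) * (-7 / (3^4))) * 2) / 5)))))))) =-4875 / 24854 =-0.20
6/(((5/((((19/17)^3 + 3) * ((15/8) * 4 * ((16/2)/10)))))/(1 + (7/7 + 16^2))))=200602224/24565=8166.18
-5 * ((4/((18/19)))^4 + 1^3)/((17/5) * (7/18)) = -6152050/5103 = -1205.58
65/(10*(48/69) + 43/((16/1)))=1840/273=6.74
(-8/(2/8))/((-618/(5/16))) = 5/309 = 0.02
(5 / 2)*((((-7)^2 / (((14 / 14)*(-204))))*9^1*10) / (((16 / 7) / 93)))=-2392425 / 1088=-2198.92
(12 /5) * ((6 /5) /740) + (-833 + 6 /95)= -73193983 /87875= -832.93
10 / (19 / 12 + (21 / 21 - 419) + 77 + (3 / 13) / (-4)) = -780 / 26479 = -0.03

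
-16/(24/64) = -42.67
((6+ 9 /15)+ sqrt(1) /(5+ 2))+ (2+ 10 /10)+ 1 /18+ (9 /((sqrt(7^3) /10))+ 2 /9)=90 * sqrt(7) /49+ 6313 /630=14.88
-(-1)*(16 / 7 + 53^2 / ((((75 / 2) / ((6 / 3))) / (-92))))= -7234784 / 525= -13780.54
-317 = -317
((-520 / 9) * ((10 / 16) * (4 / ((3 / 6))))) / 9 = -2600 / 81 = -32.10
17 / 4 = 4.25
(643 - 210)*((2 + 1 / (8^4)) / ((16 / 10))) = 17737845 / 32768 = 541.32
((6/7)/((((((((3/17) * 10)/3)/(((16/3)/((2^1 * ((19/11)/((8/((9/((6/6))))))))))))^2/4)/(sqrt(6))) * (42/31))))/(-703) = -4440223744 * sqrt(6)/226634563575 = -0.05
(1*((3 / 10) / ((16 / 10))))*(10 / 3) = 5 / 8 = 0.62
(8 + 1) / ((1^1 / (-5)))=-45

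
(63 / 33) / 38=21 / 418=0.05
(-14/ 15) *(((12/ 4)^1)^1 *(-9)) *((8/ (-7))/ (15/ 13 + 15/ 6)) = -3744/ 475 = -7.88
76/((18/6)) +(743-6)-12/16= 9139/12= 761.58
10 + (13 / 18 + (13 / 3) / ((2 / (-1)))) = 77 / 9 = 8.56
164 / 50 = 82 / 25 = 3.28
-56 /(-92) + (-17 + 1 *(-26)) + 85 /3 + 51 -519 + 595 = 112.94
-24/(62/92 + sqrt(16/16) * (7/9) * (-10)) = 9936/2941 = 3.38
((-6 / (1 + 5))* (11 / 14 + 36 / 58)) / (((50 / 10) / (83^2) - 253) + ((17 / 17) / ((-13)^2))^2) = 112348092259 / 20210396913658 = 0.01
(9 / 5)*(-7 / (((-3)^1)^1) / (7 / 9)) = 27 / 5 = 5.40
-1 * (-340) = 340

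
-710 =-710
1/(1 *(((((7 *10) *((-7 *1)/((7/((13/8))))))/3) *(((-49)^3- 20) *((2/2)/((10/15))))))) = 0.00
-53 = -53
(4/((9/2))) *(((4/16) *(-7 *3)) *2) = -28/3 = -9.33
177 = 177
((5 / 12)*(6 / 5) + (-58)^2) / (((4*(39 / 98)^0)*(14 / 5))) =33645 / 112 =300.40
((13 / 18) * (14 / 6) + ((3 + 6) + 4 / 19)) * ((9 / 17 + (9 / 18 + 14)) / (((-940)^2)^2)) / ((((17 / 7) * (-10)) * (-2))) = 39987283 / 9260119885017600000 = 0.00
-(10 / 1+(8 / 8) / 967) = -9671 / 967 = -10.00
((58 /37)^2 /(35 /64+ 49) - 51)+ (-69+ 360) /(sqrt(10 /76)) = -221180753 /4341099+ 291 * sqrt(190) /5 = 751.28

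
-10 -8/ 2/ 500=-1251/ 125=-10.01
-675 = -675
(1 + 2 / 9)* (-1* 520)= -5720 / 9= -635.56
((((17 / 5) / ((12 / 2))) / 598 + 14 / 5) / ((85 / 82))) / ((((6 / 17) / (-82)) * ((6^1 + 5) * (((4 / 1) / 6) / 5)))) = -428.04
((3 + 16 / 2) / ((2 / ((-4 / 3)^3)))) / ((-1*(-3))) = -352 / 81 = -4.35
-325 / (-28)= 325 / 28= 11.61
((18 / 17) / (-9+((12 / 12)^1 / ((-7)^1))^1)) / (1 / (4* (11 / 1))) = -693 / 136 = -5.10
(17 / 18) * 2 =1.89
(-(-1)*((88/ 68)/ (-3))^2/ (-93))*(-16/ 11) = 704/ 241893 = 0.00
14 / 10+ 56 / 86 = 441 / 215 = 2.05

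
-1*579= -579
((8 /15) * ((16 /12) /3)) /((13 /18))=64 /195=0.33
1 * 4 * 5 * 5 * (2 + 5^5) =312700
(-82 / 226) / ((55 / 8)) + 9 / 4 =54623 / 24860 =2.20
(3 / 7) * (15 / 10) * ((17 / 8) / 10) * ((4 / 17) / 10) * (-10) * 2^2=-9 / 70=-0.13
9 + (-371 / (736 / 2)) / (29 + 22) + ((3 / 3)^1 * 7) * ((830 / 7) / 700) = 10.17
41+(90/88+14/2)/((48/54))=50.03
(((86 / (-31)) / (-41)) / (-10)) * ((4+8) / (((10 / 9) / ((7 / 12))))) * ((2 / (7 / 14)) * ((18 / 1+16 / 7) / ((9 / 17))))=-207604 / 31775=-6.53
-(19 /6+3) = -37 /6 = -6.17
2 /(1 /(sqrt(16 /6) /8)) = sqrt(6) /6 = 0.41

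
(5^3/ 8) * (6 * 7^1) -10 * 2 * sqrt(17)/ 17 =2625/ 4 -20 * sqrt(17)/ 17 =651.40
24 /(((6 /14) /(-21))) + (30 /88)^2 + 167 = -1953199 /1936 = -1008.88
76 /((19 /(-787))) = -3148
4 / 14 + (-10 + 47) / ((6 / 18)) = 779 / 7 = 111.29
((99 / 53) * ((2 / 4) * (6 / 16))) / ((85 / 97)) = 28809 / 72080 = 0.40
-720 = -720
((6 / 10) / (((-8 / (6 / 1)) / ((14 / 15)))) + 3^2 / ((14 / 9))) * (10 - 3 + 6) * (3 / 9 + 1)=16276 / 175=93.01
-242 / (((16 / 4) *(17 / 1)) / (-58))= 3509 / 17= 206.41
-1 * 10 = -10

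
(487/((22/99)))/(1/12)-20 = 26278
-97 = -97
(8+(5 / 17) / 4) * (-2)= -549 / 34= -16.15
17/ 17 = 1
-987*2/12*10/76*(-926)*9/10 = 1370943/76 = 18038.72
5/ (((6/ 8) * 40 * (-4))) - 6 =-145/ 24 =-6.04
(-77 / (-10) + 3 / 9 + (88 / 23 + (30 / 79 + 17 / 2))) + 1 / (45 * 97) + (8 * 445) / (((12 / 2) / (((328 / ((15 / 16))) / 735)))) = 353463686953 / 1165887135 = 303.17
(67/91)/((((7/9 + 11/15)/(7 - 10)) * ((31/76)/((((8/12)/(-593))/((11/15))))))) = 1718550/312823511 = 0.01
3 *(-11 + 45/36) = -117/4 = -29.25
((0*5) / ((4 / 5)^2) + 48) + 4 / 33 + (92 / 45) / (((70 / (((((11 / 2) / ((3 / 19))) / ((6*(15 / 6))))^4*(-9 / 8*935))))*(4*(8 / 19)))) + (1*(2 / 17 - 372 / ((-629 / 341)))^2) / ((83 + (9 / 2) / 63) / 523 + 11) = 22065204582285405541491277 / 6967859790533241600000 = 3166.71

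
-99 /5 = -19.80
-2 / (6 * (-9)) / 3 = 1 / 81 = 0.01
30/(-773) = -30/773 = -0.04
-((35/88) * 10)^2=-30625/1936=-15.82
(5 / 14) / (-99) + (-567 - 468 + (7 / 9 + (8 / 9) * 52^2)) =1897891 / 1386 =1369.33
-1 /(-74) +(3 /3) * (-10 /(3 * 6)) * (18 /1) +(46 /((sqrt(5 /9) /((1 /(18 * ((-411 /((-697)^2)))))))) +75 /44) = -11173607 * sqrt(5) /6165-13483 /1628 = -4060.99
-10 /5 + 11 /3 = 5 /3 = 1.67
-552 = -552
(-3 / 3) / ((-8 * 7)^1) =0.02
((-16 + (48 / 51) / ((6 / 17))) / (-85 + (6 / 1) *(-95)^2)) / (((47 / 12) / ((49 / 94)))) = -784 / 23885917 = -0.00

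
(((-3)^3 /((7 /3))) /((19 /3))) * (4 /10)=-486 /665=-0.73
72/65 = 1.11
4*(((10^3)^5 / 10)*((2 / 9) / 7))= 800000000000000 / 63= 12698412698412.70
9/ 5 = 1.80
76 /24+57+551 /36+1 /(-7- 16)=62455 /828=75.43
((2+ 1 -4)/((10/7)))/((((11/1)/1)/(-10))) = 7/11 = 0.64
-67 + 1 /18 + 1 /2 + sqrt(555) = -598 /9 + sqrt(555) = -42.89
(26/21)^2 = 676/441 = 1.53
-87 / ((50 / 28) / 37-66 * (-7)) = -45066 / 239341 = -0.19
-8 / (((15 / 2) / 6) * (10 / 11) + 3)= -1.93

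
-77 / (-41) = 77 / 41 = 1.88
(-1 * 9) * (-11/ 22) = 9/ 2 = 4.50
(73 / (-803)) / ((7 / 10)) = -0.13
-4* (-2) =8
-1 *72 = -72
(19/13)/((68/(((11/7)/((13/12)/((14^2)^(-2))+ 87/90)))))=1045/1287670202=0.00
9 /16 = 0.56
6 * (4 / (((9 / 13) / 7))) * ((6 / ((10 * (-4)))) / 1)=-182 / 5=-36.40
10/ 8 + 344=1381/ 4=345.25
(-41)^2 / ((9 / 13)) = 21853 / 9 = 2428.11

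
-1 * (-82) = 82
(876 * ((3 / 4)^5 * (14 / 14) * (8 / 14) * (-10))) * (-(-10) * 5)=-6652125 / 112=-59393.97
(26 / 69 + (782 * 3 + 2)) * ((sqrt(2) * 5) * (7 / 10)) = 567133 * sqrt(2) / 69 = 11623.87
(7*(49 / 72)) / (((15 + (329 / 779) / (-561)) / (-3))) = -49965839 / 52439648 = -0.95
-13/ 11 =-1.18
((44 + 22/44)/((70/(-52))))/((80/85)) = -19669/560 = -35.12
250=250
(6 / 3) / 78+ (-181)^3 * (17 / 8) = -3931418275 / 312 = -12600699.60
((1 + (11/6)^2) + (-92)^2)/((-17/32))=-143464/9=-15940.44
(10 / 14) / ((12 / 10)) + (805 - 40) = 32155 / 42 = 765.60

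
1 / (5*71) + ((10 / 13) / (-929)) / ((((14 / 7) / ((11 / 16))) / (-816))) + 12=12.24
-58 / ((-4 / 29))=841 / 2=420.50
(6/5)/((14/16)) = 48/35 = 1.37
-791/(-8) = 791/8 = 98.88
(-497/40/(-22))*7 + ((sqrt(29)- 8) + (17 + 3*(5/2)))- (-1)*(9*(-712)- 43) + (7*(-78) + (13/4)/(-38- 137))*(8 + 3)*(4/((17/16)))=-15206464083/523600 + sqrt(29)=-29036.75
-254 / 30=-127 / 15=-8.47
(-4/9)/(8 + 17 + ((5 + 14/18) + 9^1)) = -2/179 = -0.01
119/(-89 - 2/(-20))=-170/127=-1.34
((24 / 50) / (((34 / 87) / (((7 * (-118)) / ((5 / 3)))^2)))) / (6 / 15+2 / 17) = 801333162 / 1375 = 582787.75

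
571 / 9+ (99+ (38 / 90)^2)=329311 / 2025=162.62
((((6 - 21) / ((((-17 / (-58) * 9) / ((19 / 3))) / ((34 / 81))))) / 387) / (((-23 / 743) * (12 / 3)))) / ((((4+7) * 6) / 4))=4093930 / 214131357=0.02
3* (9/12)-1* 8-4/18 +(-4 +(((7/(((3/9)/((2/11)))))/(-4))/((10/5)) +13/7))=-11909/1386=-8.59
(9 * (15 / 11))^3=1848.52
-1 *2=-2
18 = 18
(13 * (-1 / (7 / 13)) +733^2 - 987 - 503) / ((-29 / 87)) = -11251272 / 7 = -1607324.57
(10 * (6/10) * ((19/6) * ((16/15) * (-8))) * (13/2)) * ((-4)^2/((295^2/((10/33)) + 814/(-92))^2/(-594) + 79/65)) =15654472704/128894838558113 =0.00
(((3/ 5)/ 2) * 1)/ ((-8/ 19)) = -57/ 80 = -0.71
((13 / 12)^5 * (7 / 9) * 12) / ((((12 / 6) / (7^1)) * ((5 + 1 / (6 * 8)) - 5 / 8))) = 18193357 / 1640736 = 11.09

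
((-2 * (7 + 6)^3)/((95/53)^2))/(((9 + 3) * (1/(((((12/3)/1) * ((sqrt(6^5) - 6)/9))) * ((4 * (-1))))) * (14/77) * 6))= -271540412/243675 + 543080824 * sqrt(6)/81225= 15263.25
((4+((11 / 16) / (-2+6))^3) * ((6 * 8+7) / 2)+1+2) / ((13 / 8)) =59317749 / 851968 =69.62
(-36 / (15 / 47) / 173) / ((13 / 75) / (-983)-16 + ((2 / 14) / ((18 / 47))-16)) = 349279560 / 16942222333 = 0.02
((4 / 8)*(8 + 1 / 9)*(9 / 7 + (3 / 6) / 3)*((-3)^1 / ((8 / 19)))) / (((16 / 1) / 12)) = -84607 / 2688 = -31.48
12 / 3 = 4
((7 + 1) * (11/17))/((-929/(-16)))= 1408/15793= 0.09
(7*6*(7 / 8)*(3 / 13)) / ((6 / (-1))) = -147 / 104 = -1.41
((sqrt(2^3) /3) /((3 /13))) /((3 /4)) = 104 * sqrt(2) /27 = 5.45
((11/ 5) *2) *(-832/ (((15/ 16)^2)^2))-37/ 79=-94775470201/ 19996875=-4739.51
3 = 3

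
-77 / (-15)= 77 / 15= 5.13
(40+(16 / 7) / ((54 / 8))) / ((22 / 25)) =95300 / 2079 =45.84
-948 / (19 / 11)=-10428 / 19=-548.84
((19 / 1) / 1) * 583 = 11077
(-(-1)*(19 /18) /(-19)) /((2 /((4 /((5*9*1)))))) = -1 /405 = -0.00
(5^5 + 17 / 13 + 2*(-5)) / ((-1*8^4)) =-633 / 832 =-0.76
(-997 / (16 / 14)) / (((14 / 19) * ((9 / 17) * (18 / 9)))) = -322031 / 288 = -1118.16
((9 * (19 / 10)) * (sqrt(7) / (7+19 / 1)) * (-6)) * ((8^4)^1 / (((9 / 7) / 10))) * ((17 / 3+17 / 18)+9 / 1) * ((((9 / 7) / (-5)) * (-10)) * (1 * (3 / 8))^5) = -3892131 * sqrt(7) / 104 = -99015.49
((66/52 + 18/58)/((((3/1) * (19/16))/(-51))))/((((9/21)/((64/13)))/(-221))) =411203072/7163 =57406.54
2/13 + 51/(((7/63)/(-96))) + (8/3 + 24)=-1717450/39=-44037.18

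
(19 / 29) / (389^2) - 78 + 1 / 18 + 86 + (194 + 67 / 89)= 1425757236229 / 7030071018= 202.81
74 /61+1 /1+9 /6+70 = 8993 /122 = 73.71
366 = 366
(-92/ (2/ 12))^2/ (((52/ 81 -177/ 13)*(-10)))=160426656/ 68305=2348.68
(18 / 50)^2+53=33206 / 625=53.13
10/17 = 0.59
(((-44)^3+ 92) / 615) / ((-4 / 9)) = 63819 / 205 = 311.31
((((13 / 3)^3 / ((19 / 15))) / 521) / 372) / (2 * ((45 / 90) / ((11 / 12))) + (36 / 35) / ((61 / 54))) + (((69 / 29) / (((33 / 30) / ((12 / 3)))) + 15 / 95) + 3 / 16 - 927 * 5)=-4626.00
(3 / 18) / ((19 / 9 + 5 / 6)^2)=54 / 2809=0.02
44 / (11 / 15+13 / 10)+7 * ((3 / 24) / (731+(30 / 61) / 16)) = 470926807 / 21761323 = 21.64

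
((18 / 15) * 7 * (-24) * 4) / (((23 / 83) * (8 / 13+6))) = -2175264 / 4945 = -439.89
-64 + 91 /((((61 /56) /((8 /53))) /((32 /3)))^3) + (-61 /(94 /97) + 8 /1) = 15001615994003105 /85764731355306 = 174.92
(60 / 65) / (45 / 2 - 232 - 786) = -24 / 25883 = -0.00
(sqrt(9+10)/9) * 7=7 * sqrt(19)/9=3.39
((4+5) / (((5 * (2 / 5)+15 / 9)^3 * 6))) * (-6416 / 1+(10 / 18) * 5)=-519471 / 2662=-195.14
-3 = -3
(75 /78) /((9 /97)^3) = 22816825 /18954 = 1203.80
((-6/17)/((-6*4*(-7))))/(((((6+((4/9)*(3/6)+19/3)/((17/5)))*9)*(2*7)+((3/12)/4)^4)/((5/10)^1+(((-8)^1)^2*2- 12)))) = -1908736/7790526583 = -0.00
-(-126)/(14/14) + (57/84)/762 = 2688355/21336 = 126.00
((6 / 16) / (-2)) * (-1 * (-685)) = -2055 / 16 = -128.44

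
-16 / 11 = -1.45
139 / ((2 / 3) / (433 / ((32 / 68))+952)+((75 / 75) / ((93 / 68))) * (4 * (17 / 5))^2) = 1613397325 / 1569753488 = 1.03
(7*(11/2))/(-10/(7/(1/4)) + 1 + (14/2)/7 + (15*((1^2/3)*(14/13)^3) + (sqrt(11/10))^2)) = 5920915/1382224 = 4.28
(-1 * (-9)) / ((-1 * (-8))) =9 / 8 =1.12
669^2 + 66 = 447627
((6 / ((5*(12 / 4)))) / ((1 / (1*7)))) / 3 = 0.93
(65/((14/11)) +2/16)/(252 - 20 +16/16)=2867/13048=0.22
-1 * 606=-606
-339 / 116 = -2.92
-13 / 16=-0.81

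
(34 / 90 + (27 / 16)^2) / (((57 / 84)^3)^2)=33.04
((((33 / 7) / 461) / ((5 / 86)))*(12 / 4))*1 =8514 / 16135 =0.53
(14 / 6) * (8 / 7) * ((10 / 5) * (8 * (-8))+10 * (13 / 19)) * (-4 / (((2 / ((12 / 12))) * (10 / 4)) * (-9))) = -73664 / 2565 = -28.72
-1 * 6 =-6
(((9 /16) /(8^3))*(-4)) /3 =-3 /2048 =-0.00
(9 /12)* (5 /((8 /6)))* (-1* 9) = -405 /16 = -25.31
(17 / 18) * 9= 17 / 2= 8.50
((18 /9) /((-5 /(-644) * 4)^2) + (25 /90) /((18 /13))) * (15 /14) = 2222.01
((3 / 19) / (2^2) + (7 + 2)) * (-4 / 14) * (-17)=11679 / 266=43.91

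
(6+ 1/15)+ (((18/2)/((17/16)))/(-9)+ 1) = 1562/255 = 6.13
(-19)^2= 361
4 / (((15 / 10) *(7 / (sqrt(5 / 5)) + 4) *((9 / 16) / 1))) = 128 / 297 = 0.43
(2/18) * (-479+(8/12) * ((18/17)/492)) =-333862/6273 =-53.22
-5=-5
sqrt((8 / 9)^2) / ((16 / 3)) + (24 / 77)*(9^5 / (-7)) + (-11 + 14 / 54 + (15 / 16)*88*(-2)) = -81637763 / 29106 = -2804.84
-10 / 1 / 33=-10 / 33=-0.30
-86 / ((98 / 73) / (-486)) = 1525554 / 49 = 31133.76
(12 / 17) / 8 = 3 / 34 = 0.09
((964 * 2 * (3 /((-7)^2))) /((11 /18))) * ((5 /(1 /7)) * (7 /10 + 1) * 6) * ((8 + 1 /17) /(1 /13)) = 556270416 /77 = 7224291.12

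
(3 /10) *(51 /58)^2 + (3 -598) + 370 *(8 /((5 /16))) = 298630083 /33640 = 8877.23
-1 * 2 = -2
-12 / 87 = -4 / 29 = -0.14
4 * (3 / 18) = 2 / 3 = 0.67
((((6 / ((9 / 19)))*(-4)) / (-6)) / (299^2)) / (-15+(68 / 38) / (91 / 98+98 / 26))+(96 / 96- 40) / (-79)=828020598973 / 1677294447673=0.49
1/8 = 0.12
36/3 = 12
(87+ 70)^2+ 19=24668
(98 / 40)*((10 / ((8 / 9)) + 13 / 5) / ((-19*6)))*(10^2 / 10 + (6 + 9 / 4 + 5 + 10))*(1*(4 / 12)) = -95011 / 28800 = -3.30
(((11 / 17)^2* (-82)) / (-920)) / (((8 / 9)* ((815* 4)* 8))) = 44649 / 27736601600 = 0.00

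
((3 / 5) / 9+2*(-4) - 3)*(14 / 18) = -8.50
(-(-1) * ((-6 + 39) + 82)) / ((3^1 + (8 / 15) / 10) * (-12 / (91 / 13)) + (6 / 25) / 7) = -575 / 26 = -22.12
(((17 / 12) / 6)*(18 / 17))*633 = 633 / 4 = 158.25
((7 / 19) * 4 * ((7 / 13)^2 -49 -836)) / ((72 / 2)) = -1046612 / 28899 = -36.22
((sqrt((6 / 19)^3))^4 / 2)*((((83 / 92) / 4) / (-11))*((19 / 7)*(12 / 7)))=-1452168 / 30696199303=-0.00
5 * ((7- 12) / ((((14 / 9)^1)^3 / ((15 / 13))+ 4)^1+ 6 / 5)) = -273375 / 92534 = -2.95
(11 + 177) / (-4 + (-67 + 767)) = 47 / 174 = 0.27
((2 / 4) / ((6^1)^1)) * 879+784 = 3429 / 4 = 857.25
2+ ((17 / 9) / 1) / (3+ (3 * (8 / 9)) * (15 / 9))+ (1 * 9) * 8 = 4975 / 67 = 74.25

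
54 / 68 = 27 / 34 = 0.79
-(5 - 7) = 2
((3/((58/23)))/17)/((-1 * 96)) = -0.00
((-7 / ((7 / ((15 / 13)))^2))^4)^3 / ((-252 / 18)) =-16834112196028232574462890625 / 105182858979460003796002058691843843854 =-0.00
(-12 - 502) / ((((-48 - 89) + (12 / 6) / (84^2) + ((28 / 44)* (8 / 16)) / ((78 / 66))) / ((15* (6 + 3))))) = 3182502960 / 6271007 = 507.49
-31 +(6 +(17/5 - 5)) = -133/5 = -26.60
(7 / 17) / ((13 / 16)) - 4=-772 / 221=-3.49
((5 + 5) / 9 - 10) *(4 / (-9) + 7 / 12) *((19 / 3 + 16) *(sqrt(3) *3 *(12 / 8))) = -3350 *sqrt(3) / 27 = -214.90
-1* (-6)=6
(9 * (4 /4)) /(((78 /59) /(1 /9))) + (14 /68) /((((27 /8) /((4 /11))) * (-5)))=493573 /656370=0.75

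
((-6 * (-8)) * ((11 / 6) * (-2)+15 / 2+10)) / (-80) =-83 / 10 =-8.30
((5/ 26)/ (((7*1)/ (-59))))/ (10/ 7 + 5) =-0.25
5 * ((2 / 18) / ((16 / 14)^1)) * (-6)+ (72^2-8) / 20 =15353 / 60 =255.88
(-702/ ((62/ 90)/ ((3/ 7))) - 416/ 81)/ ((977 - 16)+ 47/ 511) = -283482433/ 616598649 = -0.46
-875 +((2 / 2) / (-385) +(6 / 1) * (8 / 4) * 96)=277.00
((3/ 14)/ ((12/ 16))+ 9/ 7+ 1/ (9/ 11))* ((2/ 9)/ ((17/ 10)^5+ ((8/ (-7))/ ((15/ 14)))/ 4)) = 3200000/ 71812629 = 0.04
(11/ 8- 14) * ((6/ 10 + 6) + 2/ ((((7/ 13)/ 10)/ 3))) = -1490.11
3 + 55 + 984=1042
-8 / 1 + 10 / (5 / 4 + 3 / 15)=-32 / 29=-1.10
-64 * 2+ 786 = 658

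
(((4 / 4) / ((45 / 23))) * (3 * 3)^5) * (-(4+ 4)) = -1207224 / 5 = -241444.80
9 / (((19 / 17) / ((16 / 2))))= 1224 / 19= 64.42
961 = 961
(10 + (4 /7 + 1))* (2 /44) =81 /154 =0.53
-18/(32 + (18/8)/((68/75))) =-4896/9379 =-0.52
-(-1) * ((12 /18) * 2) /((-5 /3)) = -4 /5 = -0.80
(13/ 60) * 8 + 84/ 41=2326/ 615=3.78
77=77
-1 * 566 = -566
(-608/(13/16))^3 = -920599396352/2197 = -419025669.71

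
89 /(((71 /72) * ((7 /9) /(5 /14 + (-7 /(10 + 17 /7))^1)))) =-2412612 /100891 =-23.91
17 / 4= 4.25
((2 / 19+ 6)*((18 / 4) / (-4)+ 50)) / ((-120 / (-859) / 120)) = 9740201 / 38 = 256321.08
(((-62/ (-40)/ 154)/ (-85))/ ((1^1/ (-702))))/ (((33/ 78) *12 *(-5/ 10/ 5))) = -47151/ 287980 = -0.16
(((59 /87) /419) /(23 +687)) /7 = 0.00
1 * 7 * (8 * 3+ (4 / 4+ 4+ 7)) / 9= 28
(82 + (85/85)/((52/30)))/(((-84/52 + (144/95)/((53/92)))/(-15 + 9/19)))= -26171930/22163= -1180.88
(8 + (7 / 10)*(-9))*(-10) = -17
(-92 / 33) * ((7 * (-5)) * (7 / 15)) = 4508 / 99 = 45.54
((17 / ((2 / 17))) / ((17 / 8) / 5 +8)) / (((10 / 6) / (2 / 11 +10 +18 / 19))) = 8066568 / 70433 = 114.53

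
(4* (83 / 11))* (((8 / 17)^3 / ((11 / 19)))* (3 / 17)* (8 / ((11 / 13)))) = 9.06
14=14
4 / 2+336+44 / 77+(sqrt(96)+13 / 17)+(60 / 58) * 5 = 4 * sqrt(6)+1188899 / 3451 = 354.31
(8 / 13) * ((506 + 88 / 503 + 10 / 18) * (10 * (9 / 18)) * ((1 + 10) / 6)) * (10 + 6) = 8074770880 / 176553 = 45735.68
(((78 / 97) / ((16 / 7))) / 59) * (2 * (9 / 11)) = 2457 / 251812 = 0.01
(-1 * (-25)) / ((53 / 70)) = 1750 / 53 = 33.02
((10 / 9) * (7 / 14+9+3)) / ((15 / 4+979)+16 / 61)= 6100 / 431739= 0.01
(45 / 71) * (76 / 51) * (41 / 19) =2460 / 1207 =2.04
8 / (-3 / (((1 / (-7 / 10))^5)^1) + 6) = 800000 / 650421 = 1.23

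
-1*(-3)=3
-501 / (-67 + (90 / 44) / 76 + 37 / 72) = 3769524 / 500039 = 7.54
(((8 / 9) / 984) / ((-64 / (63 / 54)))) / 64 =-7 / 27205632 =-0.00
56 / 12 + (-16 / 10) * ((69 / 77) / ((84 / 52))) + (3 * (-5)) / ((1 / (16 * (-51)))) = 98990954 / 8085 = 12243.78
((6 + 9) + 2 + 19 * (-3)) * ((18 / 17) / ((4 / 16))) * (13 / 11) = -37440 / 187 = -200.21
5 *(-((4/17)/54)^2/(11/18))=-40/257499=-0.00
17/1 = 17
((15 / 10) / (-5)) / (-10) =3 / 100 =0.03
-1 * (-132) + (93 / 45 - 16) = 1771 / 15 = 118.07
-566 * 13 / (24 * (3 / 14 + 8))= -25753 / 690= -37.32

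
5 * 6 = 30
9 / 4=2.25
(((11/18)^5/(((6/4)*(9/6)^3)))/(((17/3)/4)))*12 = 1288408/9034497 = 0.14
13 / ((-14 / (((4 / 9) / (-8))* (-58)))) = -377 / 126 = -2.99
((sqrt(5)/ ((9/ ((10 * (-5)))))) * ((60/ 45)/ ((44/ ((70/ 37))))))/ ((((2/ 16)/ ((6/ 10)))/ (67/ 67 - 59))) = 324800 * sqrt(5)/ 3663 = 198.27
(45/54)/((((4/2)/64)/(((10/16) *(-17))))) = -850/3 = -283.33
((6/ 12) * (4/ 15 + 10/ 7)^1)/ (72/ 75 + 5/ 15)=445/ 679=0.66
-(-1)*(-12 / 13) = -12 / 13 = -0.92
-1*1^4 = -1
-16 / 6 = -8 / 3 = -2.67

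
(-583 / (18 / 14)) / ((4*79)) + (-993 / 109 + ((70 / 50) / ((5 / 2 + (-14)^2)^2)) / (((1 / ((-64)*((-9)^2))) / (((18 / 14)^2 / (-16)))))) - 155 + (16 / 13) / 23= -84606195491419141 / 511300639837260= -165.47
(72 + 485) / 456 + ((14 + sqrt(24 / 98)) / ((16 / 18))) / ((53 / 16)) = 36 * sqrt(3) / 371 + 144433 / 24168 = 6.14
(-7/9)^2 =49/81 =0.60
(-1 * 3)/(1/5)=-15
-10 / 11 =-0.91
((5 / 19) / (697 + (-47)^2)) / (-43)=-5 / 2374202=-0.00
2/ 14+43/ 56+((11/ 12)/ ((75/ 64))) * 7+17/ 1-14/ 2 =206467/ 12600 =16.39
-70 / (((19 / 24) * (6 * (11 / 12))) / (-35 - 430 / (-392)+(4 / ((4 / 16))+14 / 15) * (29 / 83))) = 54634312 / 121429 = 449.93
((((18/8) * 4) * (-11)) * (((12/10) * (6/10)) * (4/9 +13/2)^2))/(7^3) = -6875/686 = -10.02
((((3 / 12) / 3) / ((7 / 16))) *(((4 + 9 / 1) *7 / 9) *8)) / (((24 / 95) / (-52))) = -256880 / 81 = -3171.36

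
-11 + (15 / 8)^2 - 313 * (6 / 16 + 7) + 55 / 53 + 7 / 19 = -149161881 / 64448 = -2314.45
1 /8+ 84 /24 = 29 /8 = 3.62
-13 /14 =-0.93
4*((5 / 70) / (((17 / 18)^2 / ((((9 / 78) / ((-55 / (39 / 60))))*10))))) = -486 / 111265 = -0.00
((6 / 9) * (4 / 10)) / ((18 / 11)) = 0.16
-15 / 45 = -1 / 3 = -0.33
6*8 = 48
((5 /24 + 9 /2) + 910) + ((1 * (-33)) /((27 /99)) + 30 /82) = 781369 /984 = 794.07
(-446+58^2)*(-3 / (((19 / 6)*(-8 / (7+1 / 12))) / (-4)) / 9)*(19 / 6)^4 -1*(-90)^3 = 4818085115 / 7776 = 619609.71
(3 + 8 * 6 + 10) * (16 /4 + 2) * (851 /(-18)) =-51911 /3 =-17303.67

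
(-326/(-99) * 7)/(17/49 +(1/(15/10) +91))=55909/223179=0.25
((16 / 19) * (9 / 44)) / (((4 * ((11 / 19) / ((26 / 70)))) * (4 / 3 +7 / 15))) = 0.02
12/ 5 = 2.40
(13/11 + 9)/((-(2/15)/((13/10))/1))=-1092/11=-99.27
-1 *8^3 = -512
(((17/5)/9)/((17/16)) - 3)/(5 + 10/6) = -119/300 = -0.40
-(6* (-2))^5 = 248832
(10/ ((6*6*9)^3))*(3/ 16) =5/ 90699264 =0.00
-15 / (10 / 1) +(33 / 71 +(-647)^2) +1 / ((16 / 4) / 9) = 118885301 / 284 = 418610.21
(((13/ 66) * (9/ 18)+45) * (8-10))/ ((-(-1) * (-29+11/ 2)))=5953/ 1551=3.84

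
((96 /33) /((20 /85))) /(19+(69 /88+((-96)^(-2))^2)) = 11551113216 /18483904523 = 0.62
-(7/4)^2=-49/16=-3.06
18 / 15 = 6 / 5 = 1.20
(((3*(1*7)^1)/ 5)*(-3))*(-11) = 693/ 5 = 138.60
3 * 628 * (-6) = -11304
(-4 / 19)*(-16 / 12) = 16 / 57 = 0.28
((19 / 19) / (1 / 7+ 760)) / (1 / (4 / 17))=28 / 90457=0.00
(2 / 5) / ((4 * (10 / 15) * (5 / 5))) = 3 / 20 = 0.15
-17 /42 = -0.40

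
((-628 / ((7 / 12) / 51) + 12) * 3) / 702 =-64042 / 273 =-234.59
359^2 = 128881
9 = 9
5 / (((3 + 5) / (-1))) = -5 / 8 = -0.62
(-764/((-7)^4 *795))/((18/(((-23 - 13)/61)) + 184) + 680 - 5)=-1528/3162873315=-0.00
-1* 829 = -829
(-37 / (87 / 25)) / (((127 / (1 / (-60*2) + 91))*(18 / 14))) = -14140105 / 2386584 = -5.92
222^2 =49284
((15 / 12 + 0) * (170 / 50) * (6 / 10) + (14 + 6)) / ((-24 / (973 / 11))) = -39893 / 480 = -83.11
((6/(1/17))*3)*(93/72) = 1581/4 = 395.25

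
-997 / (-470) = 2.12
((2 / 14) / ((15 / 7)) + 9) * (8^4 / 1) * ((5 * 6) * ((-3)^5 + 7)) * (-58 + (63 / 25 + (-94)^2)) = -57716647919616 / 25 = -2308665916784.64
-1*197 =-197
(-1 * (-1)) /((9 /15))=1.67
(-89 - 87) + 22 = -154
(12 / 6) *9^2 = 162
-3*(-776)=2328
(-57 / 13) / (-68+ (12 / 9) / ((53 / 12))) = 1007 / 15548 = 0.06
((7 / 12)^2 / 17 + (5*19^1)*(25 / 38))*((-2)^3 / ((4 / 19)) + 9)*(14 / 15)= -31068947 / 18360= -1692.21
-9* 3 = -27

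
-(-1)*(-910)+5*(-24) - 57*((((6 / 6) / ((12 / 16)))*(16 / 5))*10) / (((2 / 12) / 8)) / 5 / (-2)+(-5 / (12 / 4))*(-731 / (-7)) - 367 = 1060768 / 105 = 10102.55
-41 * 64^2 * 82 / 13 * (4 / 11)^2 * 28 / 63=-881328128 / 14157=-62253.88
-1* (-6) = 6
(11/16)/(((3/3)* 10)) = 11/160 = 0.07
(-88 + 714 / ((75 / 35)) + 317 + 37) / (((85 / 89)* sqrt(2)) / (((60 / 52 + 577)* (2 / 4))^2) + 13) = 2366567683331617675168 / 51344091928009801895 - 32008424119336* sqrt(2) / 789909106584766183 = 46.09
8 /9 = 0.89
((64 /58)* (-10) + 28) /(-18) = -82 /87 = -0.94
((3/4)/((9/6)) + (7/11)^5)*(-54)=-5255955/161051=-32.64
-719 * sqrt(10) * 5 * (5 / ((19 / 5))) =-14958.41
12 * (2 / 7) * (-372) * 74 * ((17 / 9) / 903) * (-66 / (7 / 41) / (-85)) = -66214016 / 73745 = -897.88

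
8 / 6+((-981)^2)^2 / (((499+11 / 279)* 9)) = 86130899128781 / 417696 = 206204749.70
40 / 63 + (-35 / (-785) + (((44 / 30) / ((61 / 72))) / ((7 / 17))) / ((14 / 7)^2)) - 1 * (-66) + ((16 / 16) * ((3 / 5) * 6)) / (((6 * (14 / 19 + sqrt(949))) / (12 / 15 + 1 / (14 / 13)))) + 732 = 43681 * sqrt(949) / 39945850 + 3224252518268 / 4031677575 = 799.76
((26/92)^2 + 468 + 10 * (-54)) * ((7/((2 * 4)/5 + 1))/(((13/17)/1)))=-90548885/357604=-253.21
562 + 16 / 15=8446 / 15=563.07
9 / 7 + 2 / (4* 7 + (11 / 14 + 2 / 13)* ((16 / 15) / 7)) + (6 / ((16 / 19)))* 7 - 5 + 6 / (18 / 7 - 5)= 933573597 / 21333368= 43.76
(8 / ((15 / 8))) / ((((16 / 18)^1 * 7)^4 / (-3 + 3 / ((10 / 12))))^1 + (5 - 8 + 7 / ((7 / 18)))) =419904 / 247338625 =0.00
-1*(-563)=563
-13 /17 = -0.76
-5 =-5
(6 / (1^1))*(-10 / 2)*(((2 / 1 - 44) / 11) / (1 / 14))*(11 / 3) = 5880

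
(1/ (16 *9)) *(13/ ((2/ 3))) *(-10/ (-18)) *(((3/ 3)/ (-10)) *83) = -1079/ 1728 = -0.62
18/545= 0.03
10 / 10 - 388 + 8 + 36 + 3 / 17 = -342.82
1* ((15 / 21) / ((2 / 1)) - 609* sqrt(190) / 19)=5 / 14 - 609* sqrt(190) / 19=-441.46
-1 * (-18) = 18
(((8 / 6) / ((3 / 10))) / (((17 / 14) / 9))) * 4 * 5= 11200 / 17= 658.82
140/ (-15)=-28/ 3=-9.33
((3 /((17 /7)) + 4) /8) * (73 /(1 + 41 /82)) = 6497 /204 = 31.85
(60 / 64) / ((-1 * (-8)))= 15 / 128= 0.12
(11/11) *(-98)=-98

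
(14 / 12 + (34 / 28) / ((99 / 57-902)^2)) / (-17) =-7168244318 / 104451425925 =-0.07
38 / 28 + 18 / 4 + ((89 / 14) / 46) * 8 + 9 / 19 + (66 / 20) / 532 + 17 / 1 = 427257 / 17480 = 24.44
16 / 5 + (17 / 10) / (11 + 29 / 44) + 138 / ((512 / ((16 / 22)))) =3197849 / 902880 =3.54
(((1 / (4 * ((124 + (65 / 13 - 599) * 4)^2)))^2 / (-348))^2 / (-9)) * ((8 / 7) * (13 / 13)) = -1 / 161508768291146924582825605919145984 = -0.00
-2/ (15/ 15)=-2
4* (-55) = -220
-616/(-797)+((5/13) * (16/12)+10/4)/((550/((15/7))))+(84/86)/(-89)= 9448483425/12212676476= 0.77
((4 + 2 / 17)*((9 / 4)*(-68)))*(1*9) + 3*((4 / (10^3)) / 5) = -7087497 / 1250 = -5670.00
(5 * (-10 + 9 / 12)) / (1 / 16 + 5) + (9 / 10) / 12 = -29357 / 3240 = -9.06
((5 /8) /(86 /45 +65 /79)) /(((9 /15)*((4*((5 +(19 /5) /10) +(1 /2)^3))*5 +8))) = 148125 /45912556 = 0.00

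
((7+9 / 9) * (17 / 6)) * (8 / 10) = 272 / 15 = 18.13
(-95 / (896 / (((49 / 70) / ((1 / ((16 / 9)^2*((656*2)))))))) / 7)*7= -24928 / 81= -307.75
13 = 13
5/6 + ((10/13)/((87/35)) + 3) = 9371/2262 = 4.14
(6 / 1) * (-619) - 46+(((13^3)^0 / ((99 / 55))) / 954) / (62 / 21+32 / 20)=-5143815185 / 1368036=-3760.00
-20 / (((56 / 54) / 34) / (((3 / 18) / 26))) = -765 / 182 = -4.20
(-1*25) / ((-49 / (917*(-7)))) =-3275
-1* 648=-648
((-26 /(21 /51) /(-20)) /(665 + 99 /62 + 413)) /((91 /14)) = 1054 /2342725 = 0.00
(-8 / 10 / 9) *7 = -0.62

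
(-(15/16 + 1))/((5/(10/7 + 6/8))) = -1891/2240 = -0.84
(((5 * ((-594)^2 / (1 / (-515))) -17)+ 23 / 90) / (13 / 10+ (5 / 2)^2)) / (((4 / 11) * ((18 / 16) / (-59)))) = 212274256740172 / 12231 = 17355429379.46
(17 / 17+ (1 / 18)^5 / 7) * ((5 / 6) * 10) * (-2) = -330674425 / 19840464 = -16.67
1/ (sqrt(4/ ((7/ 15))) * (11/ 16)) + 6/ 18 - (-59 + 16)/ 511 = 640/ 1533 + 8 * sqrt(105)/ 165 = 0.91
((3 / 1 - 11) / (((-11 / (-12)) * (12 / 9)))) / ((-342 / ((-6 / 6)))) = -4 / 209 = -0.02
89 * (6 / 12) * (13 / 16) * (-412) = -119171 / 8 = -14896.38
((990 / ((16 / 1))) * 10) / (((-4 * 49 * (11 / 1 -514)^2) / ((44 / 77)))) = -0.00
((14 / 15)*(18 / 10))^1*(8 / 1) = 336 / 25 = 13.44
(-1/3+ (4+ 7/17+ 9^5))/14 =4218.08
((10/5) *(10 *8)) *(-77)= -12320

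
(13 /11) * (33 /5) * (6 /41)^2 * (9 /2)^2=28431 /8405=3.38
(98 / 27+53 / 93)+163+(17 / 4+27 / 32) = 4614703 / 26784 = 172.29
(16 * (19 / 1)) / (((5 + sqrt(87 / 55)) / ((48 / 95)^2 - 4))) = -106216 / 437 + 9656 * sqrt(4785) / 10925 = -181.92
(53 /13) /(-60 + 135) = 53 /975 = 0.05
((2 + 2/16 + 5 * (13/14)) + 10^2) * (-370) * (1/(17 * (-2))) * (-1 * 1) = -1106115/952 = -1161.89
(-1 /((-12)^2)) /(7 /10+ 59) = -5 /42984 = -0.00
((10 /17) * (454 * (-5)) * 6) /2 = -68100 /17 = -4005.88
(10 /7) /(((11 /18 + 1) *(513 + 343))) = 45 /43442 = 0.00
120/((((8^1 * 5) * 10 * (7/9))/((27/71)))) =729/4970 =0.15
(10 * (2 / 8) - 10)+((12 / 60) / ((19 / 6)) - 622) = -119593 / 190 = -629.44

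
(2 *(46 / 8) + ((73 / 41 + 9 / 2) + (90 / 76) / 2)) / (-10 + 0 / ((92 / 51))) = -57249 / 31160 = -1.84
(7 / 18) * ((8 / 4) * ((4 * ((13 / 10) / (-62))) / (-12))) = 91 / 16740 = 0.01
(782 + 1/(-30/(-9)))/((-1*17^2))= -7823/2890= -2.71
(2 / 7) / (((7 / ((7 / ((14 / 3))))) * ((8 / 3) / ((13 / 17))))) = 117 / 6664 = 0.02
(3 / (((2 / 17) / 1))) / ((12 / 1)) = 17 / 8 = 2.12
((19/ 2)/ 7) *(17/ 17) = 19/ 14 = 1.36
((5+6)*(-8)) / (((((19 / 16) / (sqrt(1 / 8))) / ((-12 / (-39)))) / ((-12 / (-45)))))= -5632*sqrt(2) / 3705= -2.15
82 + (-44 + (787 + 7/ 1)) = 832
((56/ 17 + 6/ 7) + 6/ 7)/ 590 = 298/ 35105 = 0.01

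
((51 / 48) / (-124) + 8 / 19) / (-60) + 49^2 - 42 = 1778492097 / 753920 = 2358.99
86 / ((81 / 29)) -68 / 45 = 11858 / 405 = 29.28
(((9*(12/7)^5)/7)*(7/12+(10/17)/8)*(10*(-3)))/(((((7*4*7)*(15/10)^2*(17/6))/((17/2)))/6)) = -1500456960/98001617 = -15.31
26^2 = 676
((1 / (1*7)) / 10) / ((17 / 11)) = 11 / 1190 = 0.01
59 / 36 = 1.64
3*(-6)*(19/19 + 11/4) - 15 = -165/2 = -82.50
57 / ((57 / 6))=6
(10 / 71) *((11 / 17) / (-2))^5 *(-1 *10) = 4026275 / 806478776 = 0.00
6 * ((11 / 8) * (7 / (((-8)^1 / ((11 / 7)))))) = -11.34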